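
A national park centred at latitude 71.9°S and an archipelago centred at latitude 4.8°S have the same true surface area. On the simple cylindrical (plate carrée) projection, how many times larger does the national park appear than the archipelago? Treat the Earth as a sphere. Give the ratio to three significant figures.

3.21

Plate carrée maps x = Rλ, y = Rφ. The meridian scale is h = 1 and the parallel scale is k = 1/cos φ = sec φ.
Areal scale at 71.9°: h·k = 1.000 × 3.219 = 3.219.
Areal scale at 4.8°: h·k = 1.000 × 1.004 = 1.004.
Ratio = 3.219/1.004 ≈ 3.21.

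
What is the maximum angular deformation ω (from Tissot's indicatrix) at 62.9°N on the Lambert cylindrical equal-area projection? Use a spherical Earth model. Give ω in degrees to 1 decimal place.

82.0°

The Lambert cylindrical equal-area projection is the cylindrical equal-area projection with its standard parallel at the equator (φ₀ = 0). For cylindrical equal-area with standard parallel φ₀, h = cos φ / cos φ₀ and k = cos φ₀ / cos φ, so h·k = 1.
At 62.9°: h = 0.4555, k = 2.195; principal scales a = 2.195, b = 0.4555.
sin(ω/2) = (a − b)/(a + b) = 1.740/2.651 = 0.6563, so ω = 2 arcsin(0.6563) ≈ 82.0°.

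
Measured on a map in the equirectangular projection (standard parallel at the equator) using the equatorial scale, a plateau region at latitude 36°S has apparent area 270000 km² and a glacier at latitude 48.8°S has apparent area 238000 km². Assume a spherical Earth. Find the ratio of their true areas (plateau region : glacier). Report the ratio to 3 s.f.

1.39

Plate carrée has h = 1 and k = sec φ, giving areal scale sec φ; true area = (apparent area) · cos φ.
True area of plateau region: 270000 × cos(36°) = 270000 × 0.8090 = 218400 km².
True area of glacier: 238000 × cos(48.8°) = 238000 × 0.6587 = 156800 km².
Ratio = 218400 / 156800 ≈ 1.39.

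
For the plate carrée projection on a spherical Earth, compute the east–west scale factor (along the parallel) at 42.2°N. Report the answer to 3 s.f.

For the equirectangular projection with φ₀ = 0 (plate carrée), h = 1 along meridians and k = sec φ along parallels.
k = 1/cos 42.2° = 1/0.7408 = 1.350.

1.35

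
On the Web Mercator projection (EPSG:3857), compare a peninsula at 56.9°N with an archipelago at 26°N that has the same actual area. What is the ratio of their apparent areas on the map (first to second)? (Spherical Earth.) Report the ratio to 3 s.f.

On Mercator, area is exaggerated by sec²φ = 1/cos²φ.
At 56.9°: sec²(56.9°) = 1/0.5461² = 3.353.
At 26°: sec²(26°) = 1/0.8988² = 1.238.
Ratio = 3.353/1.238 = cos²(26°)/cos²(56.9°) ≈ 2.71.

2.71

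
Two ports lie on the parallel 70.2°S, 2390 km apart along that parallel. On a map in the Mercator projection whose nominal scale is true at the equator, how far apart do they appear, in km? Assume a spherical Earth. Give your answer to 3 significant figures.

Mercator is conformal, so the point scale is isotropic: h = k = sec φ = 1/cos φ.
Along the parallel, k = sec 70.2° = 1/0.3387 = 2.952.
Map distance = 2390 × 2.952 ≈ 7060 km.

7060 km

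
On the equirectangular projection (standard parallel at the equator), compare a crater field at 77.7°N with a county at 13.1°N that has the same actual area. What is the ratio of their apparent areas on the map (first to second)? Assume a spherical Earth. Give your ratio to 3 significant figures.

4.57

For the equirectangular projection with φ₀ = 0 (plate carrée), h = 1 along meridians and k = sec φ along parallels.
Areal scale at 77.7°: h·k = 1.000 × 4.694 = 4.694.
Areal scale at 13.1°: h·k = 1.000 × 1.027 = 1.027.
Ratio = 4.694/1.027 ≈ 4.57.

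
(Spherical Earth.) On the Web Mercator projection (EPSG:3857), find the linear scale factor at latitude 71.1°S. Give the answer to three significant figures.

The Mercator projection is conformal; its linear scale factor is the same in every direction and equals sec φ = 1/cos φ.
k = 1/cos 71.1° = 1/0.3239 = 3.087.

3.09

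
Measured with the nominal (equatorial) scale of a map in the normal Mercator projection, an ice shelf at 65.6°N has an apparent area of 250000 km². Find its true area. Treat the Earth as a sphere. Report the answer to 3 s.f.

42700 km²

Mercator is conformal, so the point scale is isotropic: h = k = sec φ = 1/cos φ.
Areal scale = k² = sec²φ = 1/cos²(65.6°) = 1/0.4131² = 5.860.
True area = apparent / (areal scale) = 250000 / 5.860 ≈ 42700 km².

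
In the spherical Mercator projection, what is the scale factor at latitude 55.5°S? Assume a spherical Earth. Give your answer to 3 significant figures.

Mercator is conformal, so the point scale is isotropic: h = k = sec φ = 1/cos φ.
k = 1/cos 55.5° = 1/0.5664 = 1.766.

1.77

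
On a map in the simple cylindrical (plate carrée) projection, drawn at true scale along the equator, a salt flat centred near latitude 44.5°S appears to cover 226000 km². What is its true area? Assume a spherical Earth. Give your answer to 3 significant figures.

For the equirectangular projection with φ₀ = 0 (plate carrée), h = 1 along meridians and k = sec φ along parallels.
Areal scale = h·k = 1 × sec φ; at 44.5°, h = 1.000, k = 1.402, so h·k = 1.402.
True area = apparent / (areal scale) = 226000 / 1.402 ≈ 161000 km².

161000 km²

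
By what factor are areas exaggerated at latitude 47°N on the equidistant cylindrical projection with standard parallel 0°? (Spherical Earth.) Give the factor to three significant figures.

Plate carrée maps x = Rλ, y = Rφ. The meridian scale is h = 1 and the parallel scale is k = 1/cos φ = sec φ.
Areal scale = h·k = 1 × sec φ; at 47°, h = 1.000, k = 1.466, so h·k = 1.466.

1.47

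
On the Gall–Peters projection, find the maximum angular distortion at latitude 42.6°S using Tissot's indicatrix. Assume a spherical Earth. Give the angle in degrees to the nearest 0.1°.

4.6°

Gall–Peters is a cylindrical equal-area projection with standard parallels at ±45°. Cylindrical equal-area (φ₀ = 45°): h = cos φ / cos 45° along meridians, k = cos 45° / cos φ along parallels; h·k = 1.
At 42.6°: h = 1.041, k = 0.9606; principal scales a = 1.041, b = 0.9606.
sin(ω/2) = (a − b)/(a + b) = 0.08038/2.002 = 0.04016, so ω = 2 arcsin(0.04016) ≈ 4.6°.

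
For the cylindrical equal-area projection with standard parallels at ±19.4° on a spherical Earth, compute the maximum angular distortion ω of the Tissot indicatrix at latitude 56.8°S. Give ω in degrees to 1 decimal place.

59.5°

A cylindrical equal-area projection with standard parallel φ₀ has meridian scale h = cos φ / cos φ₀ and parallel scale k = cos φ₀ / cos φ (so areas are preserved, h·k = 1).
At 56.8°: h = 0.5805, k = 1.723; principal scales a = 1.723, b = 0.5805.
sin(ω/2) = (a − b)/(a + b) = 1.142/2.303 = 0.4959, so ω = 2 arcsin(0.4959) ≈ 59.5°.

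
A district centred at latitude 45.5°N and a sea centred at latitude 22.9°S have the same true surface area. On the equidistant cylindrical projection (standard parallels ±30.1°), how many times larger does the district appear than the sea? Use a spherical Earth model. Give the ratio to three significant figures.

In the equirectangular projection with standard parallel φ₀ = 30.1° (x = Rλ cos φ₀, y = Rφ), meridians are true-scale (h = 1) and the parallel scale is k = cos φ₀ / cos φ.
Areal scale at 45.5°: h·k = 1.000 × 1.234 = 1.234.
Areal scale at 22.9°: h·k = 1.000 × 0.9392 = 0.9392.
Ratio = 1.234/0.9392 ≈ 1.31.

1.31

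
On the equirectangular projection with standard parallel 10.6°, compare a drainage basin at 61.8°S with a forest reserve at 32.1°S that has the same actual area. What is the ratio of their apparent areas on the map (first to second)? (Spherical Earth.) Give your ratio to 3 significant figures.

1.79

In the equirectangular projection with standard parallel φ₀ = 10.6° (x = Rλ cos φ₀, y = Rφ), meridians are true-scale (h = 1) and the parallel scale is k = cos φ₀ / cos φ.
Areal scale at 61.8°: h·k = 1.000 × 2.080 = 2.080.
Areal scale at 32.1°: h·k = 1.000 × 1.160 = 1.160.
Ratio = 2.080/1.160 ≈ 1.79.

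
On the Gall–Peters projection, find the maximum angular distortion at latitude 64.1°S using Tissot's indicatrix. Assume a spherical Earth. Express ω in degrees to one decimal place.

53.2°

Gall–Peters is a cylindrical equal-area projection with standard parallels at ±45°. A cylindrical equal-area projection with standard parallel φ₀ has meridian scale h = cos φ / cos φ₀ and parallel scale k = cos φ₀ / cos φ (so areas are preserved, h·k = 1).
At 64.1°: h = 0.6177, k = 1.619; principal scales a = 1.619, b = 0.6177.
sin(ω/2) = (a − b)/(a + b) = 1.001/2.237 = 0.4476, so ω = 2 arcsin(0.4476) ≈ 53.2°.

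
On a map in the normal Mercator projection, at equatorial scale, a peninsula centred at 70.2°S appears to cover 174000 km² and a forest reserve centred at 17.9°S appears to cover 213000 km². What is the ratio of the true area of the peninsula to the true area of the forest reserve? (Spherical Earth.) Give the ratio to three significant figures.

Since Mercator area scale is 1/cos²φ, the true area equals the apparent area multiplied by cos²φ.
True area of peninsula: 174000 × cos²(70.2°) = 174000 × 0.1147 = 19970 km².
True area of forest reserve: 213000 × cos²(17.9°) = 213000 × 0.9055 = 192900 km².
Ratio = 19970 / 192900 ≈ 0.104.

0.104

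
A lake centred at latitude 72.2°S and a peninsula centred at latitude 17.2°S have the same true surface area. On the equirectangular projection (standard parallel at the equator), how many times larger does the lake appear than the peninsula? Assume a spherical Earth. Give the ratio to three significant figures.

In the plate carrée (x = Rλ, y = Rφ), meridians are true-scale (h = 1) and parallels are stretched by k = sec φ.
Areal scale at 72.2°: h·k = 1.000 × 3.271 = 3.271.
Areal scale at 17.2°: h·k = 1.000 × 1.047 = 1.047.
Ratio = 3.271/1.047 ≈ 3.12.

3.12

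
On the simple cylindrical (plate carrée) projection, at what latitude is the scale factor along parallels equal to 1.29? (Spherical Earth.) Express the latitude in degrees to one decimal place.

Plate carrée: h = 1, k = sec φ along parallels.
sec φ = 1.29  ⇒  cos φ = 0.7752  ⇒  φ ≈ 39.2°.

39.2°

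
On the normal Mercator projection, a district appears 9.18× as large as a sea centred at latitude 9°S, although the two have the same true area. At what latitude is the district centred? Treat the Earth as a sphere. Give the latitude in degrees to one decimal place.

71.0°

On Mercator, (apparent₁)/(apparent₂) = sec²φ₁ / sec²φ₂ when true areas are equal.
cos²φ₂ / cos²φ₁ = 9.18  ⇒  cos φ₁ = cos 9° / √9.18 = 0.9877/3.030 = 0.3260.
φ₁ = arccos(0.3260) ≈ 71.0°.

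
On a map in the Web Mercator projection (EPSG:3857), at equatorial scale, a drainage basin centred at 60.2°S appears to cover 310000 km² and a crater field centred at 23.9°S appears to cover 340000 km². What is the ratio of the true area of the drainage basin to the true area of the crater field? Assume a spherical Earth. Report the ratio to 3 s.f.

0.269

Since Mercator area scale is 1/cos²φ, the true area equals the apparent area multiplied by cos²φ.
True area of drainage basin: 310000 × cos²(60.2°) = 310000 × 0.2470 = 76560 km².
True area of crater field: 340000 × cos²(23.9°) = 340000 × 0.8359 = 284200 km².
Ratio = 76560 / 284200 ≈ 0.269.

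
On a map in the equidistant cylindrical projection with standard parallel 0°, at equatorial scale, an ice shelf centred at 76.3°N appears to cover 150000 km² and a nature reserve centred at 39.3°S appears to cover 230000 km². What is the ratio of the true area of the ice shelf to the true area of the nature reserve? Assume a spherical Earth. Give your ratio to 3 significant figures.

0.200

On the plate carrée, areal scale = h·k = 1 × sec φ, so true area = apparent × cos φ.
True area of ice shelf: 150000 × cos(76.3°) = 150000 × 0.2368 = 35530 km².
True area of nature reserve: 230000 × cos(39.3°) = 230000 × 0.7738 = 178000 km².
Ratio = 35530 / 178000 ≈ 0.200.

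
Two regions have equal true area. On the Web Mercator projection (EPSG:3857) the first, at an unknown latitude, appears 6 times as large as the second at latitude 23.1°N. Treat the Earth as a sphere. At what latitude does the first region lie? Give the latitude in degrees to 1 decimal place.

67.9°

On Mercator, (apparent₁)/(apparent₂) = sec²φ₁ / sec²φ₂ when true areas are equal.
cos²φ₂ / cos²φ₁ = 6  ⇒  cos φ₁ = cos 23.1° / √6 = 0.9198/2.449 = 0.3755.
φ₁ = arccos(0.3755) ≈ 67.9°.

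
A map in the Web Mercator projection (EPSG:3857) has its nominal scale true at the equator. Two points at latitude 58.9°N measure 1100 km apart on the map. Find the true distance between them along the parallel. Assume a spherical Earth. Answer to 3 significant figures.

568 km

The Mercator projection is conformal; its linear scale factor is the same in every direction and equals sec φ = 1/cos φ.
Along the parallel at 58.9°, map distances are exaggerated by k = sec 58.9° = 1.936.
True distance = 1100 / 1.936 = 1100 × cos 58.9° ≈ 568 km.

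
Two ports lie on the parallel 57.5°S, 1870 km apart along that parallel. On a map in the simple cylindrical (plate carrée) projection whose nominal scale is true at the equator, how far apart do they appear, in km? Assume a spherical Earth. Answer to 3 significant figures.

Plate carrée maps x = Rλ, y = Rφ. The meridian scale is h = 1 and the parallel scale is k = 1/cos φ = sec φ.
Along the parallel, k = sec 57.5° = 1/0.5373 = 1.861.
Map distance = 1870 × 1.861 ≈ 3480 km.

3480 km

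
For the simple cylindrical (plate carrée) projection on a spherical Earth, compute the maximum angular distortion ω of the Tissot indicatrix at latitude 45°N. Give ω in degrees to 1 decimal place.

19.8°

Plate carrée maps x = Rλ, y = Rφ. The meridian scale is h = 1 and the parallel scale is k = 1/cos φ = sec φ.
At 45°: h = 1.000, k = 1.414; principal scales a = 1.414, b = 1.000.
sin(ω/2) = (a − b)/(a + b) = 0.4142/2.414 = 0.1716, so ω = 2 arcsin(0.1716) ≈ 19.8°.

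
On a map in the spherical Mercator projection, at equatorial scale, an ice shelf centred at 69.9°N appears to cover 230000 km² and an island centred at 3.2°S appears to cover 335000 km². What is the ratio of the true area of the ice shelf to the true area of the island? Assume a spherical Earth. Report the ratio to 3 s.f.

On Mercator the areal scale is sec²φ, so true area = apparent × cos²φ.
True area of ice shelf: 230000 × cos²(69.9°) = 230000 × 0.1181 = 27160 km².
True area of island: 335000 × cos²(3.2°) = 335000 × 0.9969 = 334000 km².
Ratio = 27160 / 334000 ≈ 0.0813.

0.0813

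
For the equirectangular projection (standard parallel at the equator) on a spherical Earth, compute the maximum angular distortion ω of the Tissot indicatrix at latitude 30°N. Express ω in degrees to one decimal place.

In the plate carrée (x = Rλ, y = Rφ), meridians are true-scale (h = 1) and parallels are stretched by k = sec φ.
At 30°: h = 1.000, k = 1.155; principal scales a = 1.155, b = 1.000.
sin(ω/2) = (a − b)/(a + b) = 0.1547/2.155 = 0.07180, so ω = 2 arcsin(0.07180) ≈ 8.2°.

8.2°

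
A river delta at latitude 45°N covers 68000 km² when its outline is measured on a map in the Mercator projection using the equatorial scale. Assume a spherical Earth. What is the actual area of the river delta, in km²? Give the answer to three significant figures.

Mercator is conformal, so the point scale is isotropic: h = k = sec φ = 1/cos φ.
Areal scale = k² = sec²φ = 1/cos²(45°) = 1/0.7071² = 2.000.
True area = apparent / (areal scale) = 68000 / 2.000 ≈ 34000 km².

34000 km²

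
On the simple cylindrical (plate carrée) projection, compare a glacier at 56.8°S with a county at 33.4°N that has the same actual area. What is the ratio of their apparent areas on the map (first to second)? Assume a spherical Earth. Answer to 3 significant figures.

1.52

In the plate carrée (x = Rλ, y = Rφ), meridians are true-scale (h = 1) and parallels are stretched by k = sec φ.
Areal scale at 56.8°: h·k = 1.000 × 1.826 = 1.826.
Areal scale at 33.4°: h·k = 1.000 × 1.198 = 1.198.
Ratio = 1.826/1.198 ≈ 1.52.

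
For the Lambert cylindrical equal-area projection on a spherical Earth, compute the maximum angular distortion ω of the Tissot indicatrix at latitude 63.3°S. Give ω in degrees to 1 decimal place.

83.2°

The Lambert cylindrical equal-area projection is the cylindrical equal-area projection with its standard parallel at the equator (φ₀ = 0). Cylindrical equal-area (φ₀ = 0°): h = cos φ / cos 0° along meridians, k = cos 0° / cos φ along parallels; h·k = 1.
At 63.3°: h = 0.4493, k = 2.226; principal scales a = 2.226, b = 0.4493.
sin(ω/2) = (a − b)/(a + b) = 1.776/2.675 = 0.6640, so ω = 2 arcsin(0.6640) ≈ 83.2°.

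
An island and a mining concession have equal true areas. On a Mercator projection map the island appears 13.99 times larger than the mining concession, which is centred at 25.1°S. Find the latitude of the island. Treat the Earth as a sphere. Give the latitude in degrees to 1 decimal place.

76.0°

Mercator areal scale is sec²φ, so apparent-area ratio = sec²φ₁ / sec²φ₂ = cos²φ₂ / cos²φ₁.
cos²φ₂ / cos²φ₁ = 13.99  ⇒  cos φ₁ = cos 25.1° / √13.99 = 0.9056/3.740 = 0.2421.
φ₁ = arccos(0.2421) ≈ 76.0°.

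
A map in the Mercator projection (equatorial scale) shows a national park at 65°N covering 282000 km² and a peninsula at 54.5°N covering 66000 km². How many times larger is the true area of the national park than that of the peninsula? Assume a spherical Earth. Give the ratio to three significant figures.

2.26

On Mercator the areal scale is sec²φ, so true area = apparent × cos²φ.
True area of national park: 282000 × cos²(65°) = 282000 × 0.1786 = 50370 km².
True area of peninsula: 66000 × cos²(54.5°) = 66000 × 0.3372 = 22260 km².
Ratio = 50370 / 22260 ≈ 2.26.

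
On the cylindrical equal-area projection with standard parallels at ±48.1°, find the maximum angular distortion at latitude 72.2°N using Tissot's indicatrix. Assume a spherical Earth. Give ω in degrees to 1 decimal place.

81.6°

A cylindrical equal-area projection with standard parallel φ₀ has meridian scale h = cos φ / cos φ₀ and parallel scale k = cos φ₀ / cos φ (so areas are preserved, h·k = 1).
At 72.2°: h = 0.4577, k = 2.185; principal scales a = 2.185, b = 0.4577.
sin(ω/2) = (a − b)/(a + b) = 1.727/2.642 = 0.6535, so ω = 2 arcsin(0.6535) ≈ 81.6°.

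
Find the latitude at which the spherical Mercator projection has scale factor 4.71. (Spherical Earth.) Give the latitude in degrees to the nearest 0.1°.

77.7°

Mercator scale is k = sec φ = 1/cos φ.
1/cos φ = 4.71  ⇒  cos φ = 0.2123  ⇒  φ = arccos(0.2123) ≈ 77.7°.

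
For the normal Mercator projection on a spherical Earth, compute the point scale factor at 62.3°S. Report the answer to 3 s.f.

The Mercator projection is conformal; its linear scale factor is the same in every direction and equals sec φ = 1/cos φ.
k = 1/cos 62.3° = 1/0.4648 = 2.151.

2.15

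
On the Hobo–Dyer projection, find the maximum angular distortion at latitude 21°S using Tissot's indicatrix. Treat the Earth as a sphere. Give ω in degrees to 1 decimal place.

18.6°

Hobo–Dyer is a cylindrical equal-area projection with standard parallels at ±37.5°. A cylindrical equal-area projection with standard parallel φ₀ has meridian scale h = cos φ / cos φ₀ and parallel scale k = cos φ₀ / cos φ (so areas are preserved, h·k = 1).
At 21°: h = 1.177, k = 0.8498; principal scales a = 1.177, b = 0.8498.
sin(ω/2) = (a − b)/(a + b) = 0.3270/2.027 = 0.1613, so ω = 2 arcsin(0.1613) ≈ 18.6°.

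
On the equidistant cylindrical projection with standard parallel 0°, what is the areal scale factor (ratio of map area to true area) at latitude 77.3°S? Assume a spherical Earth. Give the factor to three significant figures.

For the equirectangular projection with φ₀ = 0 (plate carrée), h = 1 along meridians and k = sec φ along parallels.
Areal scale = h·k = 1 × sec φ; at 77.3°, h = 1.000, k = 4.549, so h·k = 4.549.

4.55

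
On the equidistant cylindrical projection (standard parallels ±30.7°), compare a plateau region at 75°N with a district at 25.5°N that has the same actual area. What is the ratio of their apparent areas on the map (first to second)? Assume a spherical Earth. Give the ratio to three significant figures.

3.49

The equidistant cylindrical projection with φ₀ = 30.7° has h = 1 (meridians true) and k = cos φ₀ / cos φ along parallels.
Areal scale at 75°: h·k = 1.000 × 3.322 = 3.322.
Areal scale at 25.5°: h·k = 1.000 × 0.9527 = 0.9527.
Ratio = 3.322/0.9527 ≈ 3.49.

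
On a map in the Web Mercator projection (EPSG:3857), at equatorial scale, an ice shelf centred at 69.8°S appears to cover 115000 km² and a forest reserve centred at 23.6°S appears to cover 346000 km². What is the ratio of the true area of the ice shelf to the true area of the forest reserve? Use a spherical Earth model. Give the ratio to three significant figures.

0.0472

Mercator's areal exaggeration is sec²φ; hence true area = (apparent area) · cos²φ.
True area of ice shelf: 115000 × cos²(69.8°) = 115000 × 0.1192 = 13710 km².
True area of forest reserve: 346000 × cos²(23.6°) = 346000 × 0.8397 = 290500 km².
Ratio = 13710 / 290500 ≈ 0.0472.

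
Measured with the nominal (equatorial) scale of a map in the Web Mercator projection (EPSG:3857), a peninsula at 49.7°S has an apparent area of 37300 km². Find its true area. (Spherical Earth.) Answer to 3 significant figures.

15600 km²

The Mercator projection is conformal; its linear scale factor is the same in every direction and equals sec φ = 1/cos φ.
Areal scale = k² = sec²φ = 1/cos²(49.7°) = 1/0.6468² = 2.390.
True area = apparent / (areal scale) = 37300 / 2.390 ≈ 15600 km².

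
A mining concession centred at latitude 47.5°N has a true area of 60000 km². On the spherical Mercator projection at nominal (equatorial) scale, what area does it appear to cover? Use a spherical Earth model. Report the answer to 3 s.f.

131000 km²

For Mercator, h = k = sec φ (a conformal cylindrical projection has a single point scale, 1/cos φ).
Areal scale = k² = sec²φ = 1/cos²(47.5°) = 1/0.6756² = 2.191.
Apparent area = 60000 × 2.191 ≈ 131000 km².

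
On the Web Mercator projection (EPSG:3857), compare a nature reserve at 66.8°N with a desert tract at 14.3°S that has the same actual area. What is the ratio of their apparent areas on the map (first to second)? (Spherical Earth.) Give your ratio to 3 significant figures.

6.05

Mercator areal scale is sec²φ.
At 66.8°: sec²(66.8°) = 1/0.3939² = 6.444.
At 14.3°: sec²(14.3°) = 1/0.9690² = 1.065.
Ratio = 6.444/1.065 = cos²(14.3°)/cos²(66.8°) ≈ 6.05.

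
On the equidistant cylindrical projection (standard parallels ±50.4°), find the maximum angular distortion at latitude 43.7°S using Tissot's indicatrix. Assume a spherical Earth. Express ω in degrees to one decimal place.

7.2°

In the equirectangular projection with standard parallel φ₀ = 50.4° (x = Rλ cos φ₀, y = Rφ), meridians are true-scale (h = 1) and the parallel scale is k = cos φ₀ / cos φ.
At 43.7°: h = 1.000, k = 0.8817; principal scales a = 1.000, b = 0.8817.
sin(ω/2) = (a − b)/(a + b) = 0.1183/1.882 = 0.06288, so ω = 2 arcsin(0.06288) ≈ 7.2°.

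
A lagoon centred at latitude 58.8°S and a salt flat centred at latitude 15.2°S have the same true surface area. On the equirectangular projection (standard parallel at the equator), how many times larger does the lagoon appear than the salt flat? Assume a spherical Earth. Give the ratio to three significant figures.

1.86

In the plate carrée (x = Rλ, y = Rφ), meridians are true-scale (h = 1) and parallels are stretched by k = sec φ.
Areal scale at 58.8°: h·k = 1.000 × 1.930 = 1.930.
Areal scale at 15.2°: h·k = 1.000 × 1.036 = 1.036.
Ratio = 1.930/1.036 ≈ 1.86.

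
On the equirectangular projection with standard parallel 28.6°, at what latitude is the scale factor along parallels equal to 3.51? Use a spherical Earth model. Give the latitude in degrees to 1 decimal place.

With standard parallel φ₀ = 28.6°, the equirectangular projection gives x = Rλ cos φ₀, y = Rφ, so h = 1 and k = cos 28.6° / cos φ.
k = cos φ₀ / cos φ = 3.51  ⇒  cos φ = cos 28.6° / 3.51 = 0.2501.
φ = arccos(0.2501) ≈ 75.5°.

75.5°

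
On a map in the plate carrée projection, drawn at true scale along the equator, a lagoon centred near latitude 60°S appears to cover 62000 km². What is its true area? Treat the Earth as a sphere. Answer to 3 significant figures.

31000 km²

In the plate carrée (x = Rλ, y = Rφ), meridians are true-scale (h = 1) and parallels are stretched by k = sec φ.
Areal scale = h·k = 1 × sec φ; at 60°, h = 1.000, k = 2.000, so h·k = 2.000.
True area = apparent / (areal scale) = 62000 / 2.000 ≈ 31000 km².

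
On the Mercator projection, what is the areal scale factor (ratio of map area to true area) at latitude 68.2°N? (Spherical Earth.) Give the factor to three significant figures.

7.25

The Mercator projection is conformal; its linear scale factor is the same in every direction and equals sec φ = 1/cos φ.
Areal scale = k² = sec²φ = 1/cos²(68.2°) = 1/0.3714² = 7.251.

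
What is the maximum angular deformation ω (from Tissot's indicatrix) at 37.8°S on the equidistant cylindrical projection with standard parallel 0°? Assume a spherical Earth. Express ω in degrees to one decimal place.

13.5°

Plate carrée maps x = Rλ, y = Rφ. The meridian scale is h = 1 and the parallel scale is k = 1/cos φ = sec φ.
At 37.8°: h = 1.000, k = 1.266; principal scales a = 1.266, b = 1.000.
sin(ω/2) = (a − b)/(a + b) = 0.2656/2.266 = 0.1172, so ω = 2 arcsin(0.1172) ≈ 13.5°.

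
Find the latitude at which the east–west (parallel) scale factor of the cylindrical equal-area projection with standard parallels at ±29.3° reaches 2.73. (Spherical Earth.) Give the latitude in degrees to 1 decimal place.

71.4°

For cylindrical equal-area with standard parallel φ₀, h = cos φ / cos φ₀ and k = cos φ₀ / cos φ, so h·k = 1.
k = cos φ₀ / cos φ = 2.73  ⇒  cos φ = cos 29.3° / 2.73 = 0.3194.
φ = arccos(0.3194) ≈ 71.4°.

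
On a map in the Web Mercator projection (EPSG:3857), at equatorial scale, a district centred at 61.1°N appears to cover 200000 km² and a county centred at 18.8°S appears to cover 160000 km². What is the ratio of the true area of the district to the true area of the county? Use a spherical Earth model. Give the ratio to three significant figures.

0.326

Since Mercator area scale is 1/cos²φ, the true area equals the apparent area multiplied by cos²φ.
True area of district: 200000 × cos²(61.1°) = 200000 × 0.2336 = 46710 km².
True area of county: 160000 × cos²(18.8°) = 160000 × 0.8961 = 143400 km².
Ratio = 46710 / 143400 ≈ 0.326.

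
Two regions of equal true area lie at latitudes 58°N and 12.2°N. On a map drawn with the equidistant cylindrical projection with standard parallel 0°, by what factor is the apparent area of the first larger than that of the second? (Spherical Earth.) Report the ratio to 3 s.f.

1.84

Plate carrée maps x = Rλ, y = Rφ. The meridian scale is h = 1 and the parallel scale is k = 1/cos φ = sec φ.
Areal scale at 58°: h·k = 1.000 × 1.887 = 1.887.
Areal scale at 12.2°: h·k = 1.000 × 1.023 = 1.023.
Ratio = 1.887/1.023 ≈ 1.84.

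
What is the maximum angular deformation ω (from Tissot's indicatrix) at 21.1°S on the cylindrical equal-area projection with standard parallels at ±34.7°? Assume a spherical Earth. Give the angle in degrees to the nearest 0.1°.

14.5°

Cylindrical equal-area (φ₀ = 34.7°): h = cos φ / cos 34.7° along meridians, k = cos 34.7° / cos φ along parallels; h·k = 1.
At 21.1°: h = 1.135, k = 0.8812; principal scales a = 1.135, b = 0.8812.
sin(ω/2) = (a − b)/(a + b) = 0.2536/2.016 = 0.1258, so ω = 2 arcsin(0.1258) ≈ 14.5°.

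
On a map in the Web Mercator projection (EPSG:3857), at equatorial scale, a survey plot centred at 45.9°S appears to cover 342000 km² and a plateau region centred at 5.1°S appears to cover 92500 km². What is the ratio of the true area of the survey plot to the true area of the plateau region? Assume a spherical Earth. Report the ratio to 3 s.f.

1.80

On Mercator the areal scale is sec²φ, so true area = apparent × cos²φ.
True area of survey plot: 342000 × cos²(45.9°) = 342000 × 0.4843 = 165600 km².
True area of plateau region: 92500 × cos²(5.1°) = 92500 × 0.9921 = 91770 km².
Ratio = 165600 / 91770 ≈ 1.80.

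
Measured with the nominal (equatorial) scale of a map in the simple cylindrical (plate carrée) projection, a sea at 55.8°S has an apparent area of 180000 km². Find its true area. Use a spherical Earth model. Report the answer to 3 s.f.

101000 km²

For the equirectangular projection with φ₀ = 0 (plate carrée), h = 1 along meridians and k = sec φ along parallels.
Areal scale = h·k = 1 × sec φ; at 55.8°, h = 1.000, k = 1.779, so h·k = 1.779.
True area = apparent / (areal scale) = 180000 / 1.779 ≈ 101000 km².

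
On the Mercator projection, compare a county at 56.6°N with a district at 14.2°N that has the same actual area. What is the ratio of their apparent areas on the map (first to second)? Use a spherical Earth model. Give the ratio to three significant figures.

Mercator is conformal with k = sec φ, so areal scale = k² = sec²φ.
At 56.6°: sec²(56.6°) = 1/0.5505² = 3.300.
At 14.2°: sec²(14.2°) = 1/0.9694² = 1.064.
Ratio = 3.300/1.064 = cos²(14.2°)/cos²(56.6°) ≈ 3.10.

3.10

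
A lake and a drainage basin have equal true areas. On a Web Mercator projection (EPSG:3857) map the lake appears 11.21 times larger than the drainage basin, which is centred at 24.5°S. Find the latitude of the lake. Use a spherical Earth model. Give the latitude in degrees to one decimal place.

Mercator areal scale is sec²φ, so apparent-area ratio = sec²φ₁ / sec²φ₂ = cos²φ₂ / cos²φ₁.
cos²φ₂ / cos²φ₁ = 11.21  ⇒  cos φ₁ = cos 24.5° / √11.21 = 0.9100/3.348 = 0.2718.
φ₁ = arccos(0.2718) ≈ 74.2°.

74.2°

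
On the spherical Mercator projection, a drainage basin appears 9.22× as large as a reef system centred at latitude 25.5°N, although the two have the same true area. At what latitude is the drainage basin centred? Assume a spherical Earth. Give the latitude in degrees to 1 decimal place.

72.7°

On Mercator, (apparent₁)/(apparent₂) = sec²φ₁ / sec²φ₂ when true areas are equal.
cos²φ₂ / cos²φ₁ = 9.22  ⇒  cos φ₁ = cos 25.5° / √9.22 = 0.9026/3.036 = 0.2973.
φ₁ = arccos(0.2973) ≈ 72.7°.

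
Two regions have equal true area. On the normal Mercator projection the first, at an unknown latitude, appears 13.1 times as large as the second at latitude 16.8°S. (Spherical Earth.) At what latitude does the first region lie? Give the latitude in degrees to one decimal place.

74.7°

On Mercator, (apparent₁)/(apparent₂) = sec²φ₁ / sec²φ₂ when true areas are equal.
cos²φ₂ / cos²φ₁ = 13.1  ⇒  cos φ₁ = cos 16.8° / √13.1 = 0.9573/3.619 = 0.2645.
φ₁ = arccos(0.2645) ≈ 74.7°.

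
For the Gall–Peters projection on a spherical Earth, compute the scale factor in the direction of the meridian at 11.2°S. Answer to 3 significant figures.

Gall–Peters is a cylindrical equal-area projection with standard parallels at ±45°. Cylindrical equal-area (φ₀ = 45°): h = cos φ / cos 45° along meridians, k = cos 45° / cos φ along parallels; h·k = 1.
h = cos 11.2° / cos 45° = 0.9810/0.7071 = 1.387.

1.39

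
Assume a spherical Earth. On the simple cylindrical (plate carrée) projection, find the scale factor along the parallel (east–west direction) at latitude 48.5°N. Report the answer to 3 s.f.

1.51

Plate carrée maps x = Rλ, y = Rφ. The meridian scale is h = 1 and the parallel scale is k = 1/cos φ = sec φ.
k = 1/cos 48.5° = 1/0.6626 = 1.509.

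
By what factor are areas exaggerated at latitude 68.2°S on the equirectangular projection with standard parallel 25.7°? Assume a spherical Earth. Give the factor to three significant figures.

In the equirectangular projection with standard parallel φ₀ = 25.7° (x = Rλ cos φ₀, y = Rφ), meridians are true-scale (h = 1) and the parallel scale is k = cos φ₀ / cos φ.
Areal scale = h·k = 1 × cos φ₀ / cos φ; at 68.2°, h = 1.000, k = 2.426, so h·k = 2.426.

2.43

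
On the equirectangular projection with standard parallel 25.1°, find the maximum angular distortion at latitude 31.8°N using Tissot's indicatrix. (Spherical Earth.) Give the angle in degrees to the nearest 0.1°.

3.6°

With standard parallel φ₀ = 25.1°, the equirectangular projection gives x = Rλ cos φ₀, y = Rφ, so h = 1 and k = cos 25.1° / cos φ.
At 31.8°: h = 1.000, k = 1.066; principal scales a = 1.066, b = 1.000.
sin(ω/2) = (a − b)/(a + b) = 0.06551/2.066 = 0.03172, so ω = 2 arcsin(0.03172) ≈ 3.6°.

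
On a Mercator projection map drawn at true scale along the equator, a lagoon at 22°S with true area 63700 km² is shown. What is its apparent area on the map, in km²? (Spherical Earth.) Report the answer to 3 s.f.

Mercator is conformal, so the point scale is isotropic: h = k = sec φ = 1/cos φ.
Areal scale = k² = sec²φ = 1/cos²(22°) = 1/0.9272² = 1.163.
Apparent area = 63700 × 1.163 ≈ 74100 km².

74100 km²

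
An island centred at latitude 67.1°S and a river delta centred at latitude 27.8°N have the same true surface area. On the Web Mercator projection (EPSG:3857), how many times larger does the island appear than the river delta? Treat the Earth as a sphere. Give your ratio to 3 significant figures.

5.17

On Mercator, area is exaggerated by sec²φ = 1/cos²φ.
At 67.1°: sec²(67.1°) = 1/0.3891² = 6.604.
At 27.8°: sec²(27.8°) = 1/0.8846² = 1.278.
Ratio = 6.604/1.278 = cos²(27.8°)/cos²(67.1°) ≈ 5.17.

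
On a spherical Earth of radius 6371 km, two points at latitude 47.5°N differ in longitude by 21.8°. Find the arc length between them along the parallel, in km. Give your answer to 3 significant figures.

1640 km

Arc length along a parallel = R cos φ · Δλ (with Δλ in radians).
= 6371 × cos 47.5° × (21.8° × π/180) = 6371 × 0.6756 × 0.3805 ≈ 1640 km.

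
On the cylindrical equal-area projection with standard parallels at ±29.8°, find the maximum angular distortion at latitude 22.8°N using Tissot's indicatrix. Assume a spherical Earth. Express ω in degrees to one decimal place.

6.9°

A cylindrical equal-area projection with standard parallel φ₀ has meridian scale h = cos φ / cos φ₀ and parallel scale k = cos φ₀ / cos φ (so areas are preserved, h·k = 1).
At 22.8°: h = 1.062, k = 0.9413; principal scales a = 1.062, b = 0.9413.
sin(ω/2) = (a − b)/(a + b) = 0.1210/2.004 = 0.06040, so ω = 2 arcsin(0.06040) ≈ 6.9°.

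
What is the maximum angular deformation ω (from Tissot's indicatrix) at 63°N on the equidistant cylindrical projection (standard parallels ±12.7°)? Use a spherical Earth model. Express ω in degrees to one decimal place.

42.8°

The equidistant cylindrical projection with φ₀ = 12.7° has h = 1 (meridians true) and k = cos φ₀ / cos φ along parallels.
At 63°: h = 1.000, k = 2.149; principal scales a = 2.149, b = 1.000.
sin(ω/2) = (a − b)/(a + b) = 1.149/3.149 = 0.3648, so ω = 2 arcsin(0.3648) ≈ 42.8°.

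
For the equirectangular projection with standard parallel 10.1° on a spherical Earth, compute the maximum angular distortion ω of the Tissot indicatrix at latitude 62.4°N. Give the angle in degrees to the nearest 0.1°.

42.2°

With standard parallel φ₀ = 10.1°, the equirectangular projection gives x = Rλ cos φ₀, y = Rφ, so h = 1 and k = cos 10.1° / cos φ.
At 62.4°: h = 1.000, k = 2.125; principal scales a = 2.125, b = 1.000.
sin(ω/2) = (a − b)/(a + b) = 1.125/3.125 = 0.3600, so ω = 2 arcsin(0.3600) ≈ 42.2°.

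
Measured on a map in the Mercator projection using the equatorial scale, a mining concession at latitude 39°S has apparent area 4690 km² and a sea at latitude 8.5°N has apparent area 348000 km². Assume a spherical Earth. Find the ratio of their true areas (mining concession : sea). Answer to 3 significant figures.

0.00832

Since Mercator area scale is 1/cos²φ, the true area equals the apparent area multiplied by cos²φ.
True area of mining concession: 4690 × cos²(39°) = 4690 × 0.6040 = 2833 km².
True area of sea: 348000 × cos²(8.5°) = 348000 × 0.9782 = 340400 km².
Ratio = 2833 / 340400 ≈ 0.00832.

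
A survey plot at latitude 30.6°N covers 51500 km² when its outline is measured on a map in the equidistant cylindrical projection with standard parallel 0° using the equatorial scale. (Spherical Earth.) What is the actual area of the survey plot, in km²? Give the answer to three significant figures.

In the plate carrée (x = Rλ, y = Rφ), meridians are true-scale (h = 1) and parallels are stretched by k = sec φ.
Areal scale = h·k = 1 × sec φ; at 30.6°, h = 1.000, k = 1.162, so h·k = 1.162.
True area = apparent / (areal scale) = 51500 / 1.162 ≈ 44300 km².

44300 km²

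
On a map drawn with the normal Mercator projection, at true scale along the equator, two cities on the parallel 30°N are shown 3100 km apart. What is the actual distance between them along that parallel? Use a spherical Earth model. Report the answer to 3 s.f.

For Mercator, h = k = sec φ (a conformal cylindrical projection has a single point scale, 1/cos φ).
Along the parallel at 30°, map distances are exaggerated by k = sec 30° = 1.155.
True distance = 3100 / 1.155 = 3100 × cos 30° ≈ 2680 km.

2680 km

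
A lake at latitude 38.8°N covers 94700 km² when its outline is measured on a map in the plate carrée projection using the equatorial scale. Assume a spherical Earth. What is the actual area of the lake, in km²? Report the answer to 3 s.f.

73800 km²

For the equirectangular projection with φ₀ = 0 (plate carrée), h = 1 along meridians and k = sec φ along parallels.
Areal scale = h·k = 1 × sec φ; at 38.8°, h = 1.000, k = 1.283, so h·k = 1.283.
True area = apparent / (areal scale) = 94700 / 1.283 ≈ 73800 km².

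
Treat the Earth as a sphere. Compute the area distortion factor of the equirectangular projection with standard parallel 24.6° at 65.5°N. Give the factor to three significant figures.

2.19

With standard parallel φ₀ = 24.6°, the equirectangular projection gives x = Rλ cos φ₀, y = Rφ, so h = 1 and k = cos 24.6° / cos φ.
Areal scale = h·k = 1 × cos φ₀ / cos φ; at 65.5°, h = 1.000, k = 2.193, so h·k = 2.193.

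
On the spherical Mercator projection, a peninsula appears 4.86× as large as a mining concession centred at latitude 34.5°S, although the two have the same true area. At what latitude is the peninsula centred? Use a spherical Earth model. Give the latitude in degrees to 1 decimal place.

Mercator areal scale is sec²φ, so apparent-area ratio = sec²φ₁ / sec²φ₂ = cos²φ₂ / cos²φ₁.
cos²φ₂ / cos²φ₁ = 4.86  ⇒  cos φ₁ = cos 34.5° / √4.86 = 0.8241/2.205 = 0.3738.
φ₁ = arccos(0.3738) ≈ 68.0°.

68.0°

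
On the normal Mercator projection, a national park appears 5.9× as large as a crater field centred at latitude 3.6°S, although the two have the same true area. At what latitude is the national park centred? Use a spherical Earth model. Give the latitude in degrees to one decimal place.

For equal true areas on Mercator, apparent areas scale as sec²φ, so the ratio is cos²φ₂ / cos²φ₁.
cos²φ₂ / cos²φ₁ = 5.9  ⇒  cos φ₁ = cos 3.6° / √5.9 = 0.9980/2.429 = 0.4109.
φ₁ = arccos(0.4109) ≈ 65.7°.

65.7°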